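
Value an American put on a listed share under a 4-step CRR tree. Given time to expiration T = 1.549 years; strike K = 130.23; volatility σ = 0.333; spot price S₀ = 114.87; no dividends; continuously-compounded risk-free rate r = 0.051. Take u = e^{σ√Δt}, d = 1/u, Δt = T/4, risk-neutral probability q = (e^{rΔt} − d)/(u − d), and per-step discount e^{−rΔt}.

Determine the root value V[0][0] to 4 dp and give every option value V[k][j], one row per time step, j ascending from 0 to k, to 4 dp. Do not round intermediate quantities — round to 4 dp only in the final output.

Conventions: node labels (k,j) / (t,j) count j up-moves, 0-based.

Δt=0.38725, u=1.23026, d=0.81284, q=0.49616, disc=e^(-rΔt)=0.98044
k=4 terminal: V=max(K-S,0) → 80.0857 54.3348 15.3600 0.0000 0.0000
k=3: j=0 S=61.6905 intr=68.5395 cont=65.9928 V=68.5395[EX]; j=1 S=93.3707 intr=36.8593 cont=34.3126 V=36.8593[EX]; j=2 S=141.3197 intr=0.0000 cont=7.5876 V=7.5876[hold]; j=3 S=213.8924 intr=0.0000 cont=0.0000 V=0.0000[hold]
k=2: j=0 S=75.8952 intr=54.3348 cont=51.7880 V=54.3348[EX]; j=1 S=114.8700 intr=15.3600 cont=21.8990 V=21.8990[hold]; j=2 S=173.8598 intr=0.0000 cont=3.7482 V=3.7482[hold]
k=1: j=0 S=93.3707 intr=36.8593 cont=37.4935 V=37.4935[hold]; j=1 S=141.3197 intr=0.0000 cont=12.6411 V=12.6411[hold]
k=0: j=0 S=114.8700 intr=15.3600 cont=24.6706 V=24.6706[hold]

price = 24.6706
tree:
24.6706
37.4935 12.6411
54.3348 21.8990 3.7482
68.5395 36.8593 7.5876 0.0000
80.0857 54.3348 15.3600 0.0000 0.0000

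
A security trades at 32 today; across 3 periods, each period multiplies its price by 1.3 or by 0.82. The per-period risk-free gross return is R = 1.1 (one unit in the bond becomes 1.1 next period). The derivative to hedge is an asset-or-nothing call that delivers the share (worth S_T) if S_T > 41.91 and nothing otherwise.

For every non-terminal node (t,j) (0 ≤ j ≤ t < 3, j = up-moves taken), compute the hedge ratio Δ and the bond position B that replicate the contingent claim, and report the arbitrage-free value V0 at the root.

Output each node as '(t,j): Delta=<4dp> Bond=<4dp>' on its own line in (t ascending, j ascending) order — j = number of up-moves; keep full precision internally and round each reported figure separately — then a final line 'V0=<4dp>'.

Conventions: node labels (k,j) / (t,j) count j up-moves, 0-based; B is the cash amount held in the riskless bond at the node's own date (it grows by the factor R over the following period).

(0,0): Delta=1.6351 Bond=-27.6682
(1,0): Delta=1.8671 Bond=-36.5220
(1,1): Delta=1.5306 Bond=-26.0871
(2,0): Delta=0.0000 Bond=0.0000
(2,1): Delta=2.7083 Bond=-68.8701
(2,2): Delta=1.0000 Bond=0.0000
V0=24.6561

Arbitrage-free pricing uses the up-move probability p* = (R−d)/(u−d) = 0.5833, discounting each step at R = 1.1.
At maturity the claim pays: V(3,0)=0.0000, V(3,1)=0.0000, V(3,2)=44.3456, V(3,3)=70.3040
  t=2,j=0: stock 21.5168 → up 27.9718 (V=0.0000), down 17.6438 (V=0.0000). Price 0.0000; hedge Δ=0.0000, bond B=0.0000.
  t=2,j=1: stock 34.1120 → up 44.3456 (V=44.3456), down 27.9718 (V=0.0000). Price 23.5166; hedge Δ=2.7083, bond B=-68.8701.
  t=2,j=2: stock 54.0800 → up 70.3040 (V=70.3040), down 44.3456 (V=44.3456). Price 54.0800; hedge Δ=1.0000, bond B=0.0000.
  t=1,j=0: stock 26.2400 → up 34.1120 (V=23.5166), down 21.5168 (V=0.0000). Price 12.4709; hedge Δ=1.8671, bond B=-36.5220.
  t=1,j=1: stock 41.6000 → up 54.0800 (V=54.0800), down 34.1120 (V=23.5166). Price 37.5866; hedge Δ=1.5306, bond B=-26.0871.
  t=0,j=0: stock 32.0000 → up 41.6000 (V=37.5866), down 26.2400 (V=12.4709). Price 24.6561; hedge Δ=1.6351, bond B=-27.6682.
As a check, the time-0 holding Δ(0,0)·S0 + B(0,0) comes to 24.6561 — exactly V0.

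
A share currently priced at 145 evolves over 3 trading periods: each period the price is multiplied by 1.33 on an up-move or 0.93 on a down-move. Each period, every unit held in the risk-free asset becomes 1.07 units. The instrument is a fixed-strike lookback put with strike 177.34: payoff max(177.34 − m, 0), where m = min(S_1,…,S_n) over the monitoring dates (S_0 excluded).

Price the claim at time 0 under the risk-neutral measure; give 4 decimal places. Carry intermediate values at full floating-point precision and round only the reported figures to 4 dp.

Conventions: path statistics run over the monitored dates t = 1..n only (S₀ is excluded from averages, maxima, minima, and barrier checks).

With p* = (R−d)/(u−d) = 0.3500, sum probability × payoff across the paths and divide by R^3.
Enumerate all 2^3 = 8 price paths (U = up ×1.33, D = down ×0.93); each path with k up-moves has probability p*^k·(1−p*)^(3−k).
DDD: m=116.6318, payoff=60.7082, prob=0.274625
UDD: m=166.7960, payoff=10.5440, prob=0.147875
DUD: m=134.8500, payoff=42.4900, prob=0.147875
UUD: m=192.8500, payoff=0.0000, prob=0.079625
DDU: m=125.4105, payoff=51.9295, prob=0.147875
UDU: m=179.3505, payoff=0.0000, prob=0.079625
DUU: m=134.8500, payoff=42.4900, prob=0.079625
UUU: m=192.8500, payoff=0.0000, prob=0.042875
Price = Σ prob·payoff / R^3 = 35.576748 / 1.225043 = 29.0412

price = 29.0412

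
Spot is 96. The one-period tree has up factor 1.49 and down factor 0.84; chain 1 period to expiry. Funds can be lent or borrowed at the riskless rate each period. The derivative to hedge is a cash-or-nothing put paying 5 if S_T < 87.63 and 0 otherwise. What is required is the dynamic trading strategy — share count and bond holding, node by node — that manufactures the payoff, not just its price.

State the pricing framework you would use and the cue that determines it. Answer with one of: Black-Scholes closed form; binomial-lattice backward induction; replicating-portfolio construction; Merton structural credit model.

Key observation: the task asks for the hedge itself — share and bond holdings at every node of the 1-period tree on spot 96 with factors 1.49/0.84 — which is exactly what the replicating-portfolio construction produces.

framework: replicating-portfolio construction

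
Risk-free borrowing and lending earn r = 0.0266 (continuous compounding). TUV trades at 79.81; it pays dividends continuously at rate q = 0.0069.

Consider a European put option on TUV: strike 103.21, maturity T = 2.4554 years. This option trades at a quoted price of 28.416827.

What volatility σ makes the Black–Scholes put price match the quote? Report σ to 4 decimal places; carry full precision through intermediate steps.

At σ = 0.3309 the Black–Scholes value reproduces the quote:
σ√T = 0.3309·√2.4554 = 0.518511
d₁ = (ln(S/K) + (r−q+σ²/2)T) / (σ√T) = (ln(79.81/103.21) + (0.0266−0.0069+0.3309²/2)·2.4554) / 0.518511 = (-0.257117 + 0.182798) / 0.518511 = -0.143331
d₂ = d₁ − σ√T = -0.143331 − 0.518511 = -0.661842
e^{−rT} = 0.936774
e^{−qT} = 0.983200
N(−d₁) = 0.556986,  N(−d₂) = 0.745964
V = K·e^{−rT}·N(−d₂) − S·e^{−qT}·N(−d₁) = 72.123064 − 43.706237 = 28.416827 (matching the quote); vega is positive throughout, so no other σ reproduces this price

sigma = 0.3309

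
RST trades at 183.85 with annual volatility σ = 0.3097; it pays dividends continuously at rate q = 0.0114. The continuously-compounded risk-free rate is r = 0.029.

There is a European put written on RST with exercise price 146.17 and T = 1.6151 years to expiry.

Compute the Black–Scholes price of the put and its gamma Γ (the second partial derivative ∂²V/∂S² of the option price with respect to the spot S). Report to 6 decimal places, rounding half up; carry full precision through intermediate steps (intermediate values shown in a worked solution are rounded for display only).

price = 9.521272
Γ = 0.003766

σ√T = 0.3097·√1.6151 = 0.393587
d₁ = (ln(S/K) + (r−q+σ²/2)T) / (σ√T) = (ln(183.85/146.17) + (0.029−0.0114+0.3097²/2)·1.6151) / 0.393587 = (0.229350 + 0.105881) / 0.393587 = 0.851733
d₂ = d₁ − σ√T = 0.851733 − 0.393587 = 0.458146
e^{−rT} = 0.954242
e^{−qT} = 0.981756
N(−d₁) = 0.197181,  N(−d₂) = 0.323424
Put price V = K·e^{−rT}·N(−d₂) − S·e^{−qT}·N(−d₁) = 45.111675 − 35.590402 = 9.521272
φ(d₁) = (1/√(2π))·e^{−d₁²/2} = 0.277575
Γ = e^{−qT}·φ(d₁) / (S·σ·√T) = 0.003766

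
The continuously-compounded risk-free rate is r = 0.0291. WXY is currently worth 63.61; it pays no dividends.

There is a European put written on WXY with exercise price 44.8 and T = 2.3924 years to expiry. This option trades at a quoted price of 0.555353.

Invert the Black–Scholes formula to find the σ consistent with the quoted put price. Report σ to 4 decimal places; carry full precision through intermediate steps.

sigma = 0.1934

At σ = 0.1934 the Black–Scholes value reproduces the quote:
σ√T = 0.1934·√2.3924 = 0.299139
d₁ = (ln(S/K) + (r+σ²/2)T) / (σ√T) = (ln(63.61/44.8) + (0.0291+0.1934²/2)·2.3924) / 0.299139 = (0.350563 + 0.114361) / 0.299139 = 1.554204
d₂ = d₁ − σ√T = 1.554204 − 0.299139 = 1.255065
e^{−rT} = 0.932749
N(−d₁) = 0.060068,  N(−d₂) = 0.104728
V = K·e^{−rT}·N(−d₂) − S·N(−d₁) = 4.376267 − 3.820914 = 0.555353 (the observed quote) — the price is monotone increasing in volatility, hence this σ is the only solution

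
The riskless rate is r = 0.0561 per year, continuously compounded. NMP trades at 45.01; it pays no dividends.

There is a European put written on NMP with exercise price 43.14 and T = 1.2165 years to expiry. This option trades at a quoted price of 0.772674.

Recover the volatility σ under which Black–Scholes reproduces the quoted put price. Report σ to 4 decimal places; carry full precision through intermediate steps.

At σ = 0.1302 the Black–Scholes value reproduces the quote:
σ√T = 0.1302·√1.2165 = 0.143604
d₁ = (ln(S/K) + (r+σ²/2)T) / (σ√T) = (ln(45.01/43.14) + (0.0561+0.1302²/2)·1.2165) / 0.143604 = (0.042434 + 0.078557) / 0.143604 = 0.842530
d₂ = d₁ − σ√T = 0.842530 − 0.143604 = 0.698926
e^{−rT} = 0.934031
N(−d₁) = 0.199746,  N(−d₂) = 0.242299
V = K·e^{−rT}·N(−d₂) − S·N(−d₁) = 9.763231 − 8.990557 = 0.772674 (the observed quote) — the price is monotone increasing in volatility, hence this σ is the only solution

sigma = 0.1302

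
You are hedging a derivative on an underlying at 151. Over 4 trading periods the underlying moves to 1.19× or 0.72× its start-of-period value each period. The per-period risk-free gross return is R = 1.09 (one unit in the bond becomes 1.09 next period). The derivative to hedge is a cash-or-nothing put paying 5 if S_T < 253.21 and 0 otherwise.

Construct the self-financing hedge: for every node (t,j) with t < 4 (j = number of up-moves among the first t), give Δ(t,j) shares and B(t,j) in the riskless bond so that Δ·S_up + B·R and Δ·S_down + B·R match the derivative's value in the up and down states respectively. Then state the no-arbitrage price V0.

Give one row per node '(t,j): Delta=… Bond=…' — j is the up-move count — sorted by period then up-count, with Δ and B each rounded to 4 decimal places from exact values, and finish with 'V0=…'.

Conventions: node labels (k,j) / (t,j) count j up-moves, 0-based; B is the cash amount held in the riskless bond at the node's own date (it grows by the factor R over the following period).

(0,0): Delta=-0.0265 Bond=6.1895
(1,0): Delta=0.0000 Bond=3.8609
(1,1): Delta=-0.0309 Bond=7.5264
(2,0): Delta=0.0000 Bond=4.2084
(2,1): Delta=0.0000 Bond=4.2084
(2,2): Delta=-0.0359 Bond=9.2836
(3,0): Delta=0.0000 Bond=4.5872
(3,1): Delta=0.0000 Bond=4.5872
(3,2): Delta=0.0000 Bond=4.5872
(3,3): Delta=-0.0418 Bond=11.6143
V0=2.1817

The replicating-portfolio and risk-neutral prices coincide; use p* = (1.09−0.72)/(1.19−0.72) = 0.7872 for the latter.
At maturity the claim pays: V(4,0)=5.0000, V(4,1)=5.0000, V(4,2)=5.0000, V(4,3)=5.0000, V(4,4)=0.0000
(3,0): S=56.3604. Δ = (V_up−V_dn)/(S_up−S_dn) = (5.0000−5.0000)/(67.0689−40.5795) = 0.0000. V = [p*·5.0000 + (1−p*)·5.0000]/1.09 = 4.5872. B = V − Δ·S = 4.5872.
(3,1): S=93.1513. Δ = (V_up−V_dn)/(S_up−S_dn) = (5.0000−5.0000)/(110.8500−67.0689) = 0.0000. V = [p*·5.0000 + (1−p*)·5.0000]/1.09 = 4.5872. B = V − Δ·S = 4.5872.
(3,2): S=153.9584. Δ = (V_up−V_dn)/(S_up−S_dn) = (5.0000−5.0000)/(183.2105−110.8500) = 0.0000. V = [p*·5.0000 + (1−p*)·5.0000]/1.09 = 4.5872. B = V − Δ·S = 4.5872.
(3,3): S=254.4590. Δ = (V_up−V_dn)/(S_up−S_dn) = (0.0000−5.0000)/(302.8062−183.2105) = -0.0418. V = [p*·0.0000 + (1−p*)·5.0000]/1.09 = 0.9760. B = V − Δ·S = 11.6143.
(2,0): S=78.2784. Δ = (V_up−V_dn)/(S_up−S_dn) = (4.5872−4.5872)/(93.1513−56.3604) = 0.0000. V = [p*·4.5872 + (1−p*)·4.5872]/1.09 = 4.2084. B = V − Δ·S = 4.2084.
(2,1): S=129.3768. Δ = (V_up−V_dn)/(S_up−S_dn) = (4.5872−4.5872)/(153.9584−93.1513) = 0.0000. V = [p*·4.5872 + (1−p*)·4.5872]/1.09 = 4.2084. B = V − Δ·S = 4.2084.
(2,2): S=213.8311. Δ = (V_up−V_dn)/(S_up−S_dn) = (0.9760−4.5872)/(254.4590−153.9584) = -0.0359. V = [p*·0.9760 + (1−p*)·4.5872]/1.09 = 1.6003. B = V − Δ·S = 9.2836.
(1,0): S=108.7200. Δ = (V_up−V_dn)/(S_up−S_dn) = (4.2084−4.2084)/(129.3768−78.2784) = 0.0000. V = [p*·4.2084 + (1−p*)·4.2084]/1.09 = 3.8609. B = V − Δ·S = 3.8609.
(1,1): S=179.6900. Δ = (V_up−V_dn)/(S_up−S_dn) = (1.6003−4.2084)/(213.8311−129.3768) = -0.0309. V = [p*·1.6003 + (1−p*)·4.2084]/1.09 = 1.9773. B = V − Δ·S = 7.5264.
(0,0): S=151.0000. Δ = (V_up−V_dn)/(S_up−S_dn) = (1.9773−3.8609)/(179.6900−108.7200) = -0.0265. V = [p*·1.9773 + (1−p*)·3.8609]/1.09 = 2.1817. B = V − Δ·S = 6.1895.
Sanity check at the root: Δ(0,0)·S0 + B(0,0) reproduces V0 = 2.1817.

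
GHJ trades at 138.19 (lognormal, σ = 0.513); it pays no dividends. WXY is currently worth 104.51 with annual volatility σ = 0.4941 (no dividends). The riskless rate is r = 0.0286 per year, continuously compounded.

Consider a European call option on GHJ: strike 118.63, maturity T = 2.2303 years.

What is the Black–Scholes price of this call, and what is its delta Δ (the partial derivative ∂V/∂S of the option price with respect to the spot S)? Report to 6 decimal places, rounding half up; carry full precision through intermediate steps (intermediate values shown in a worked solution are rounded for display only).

σ√T = 0.513·√2.2303 = 0.766124
d₁ = (ln(S/K) + (r+σ²/2)T) / (σ√T) = (ln(138.19/118.63) + (0.0286+0.513²/2)·2.2303) / 0.766124 = (0.152620 + 0.357259) / 0.766124 = 0.665532
d₂ = d₁ − σ√T = 0.665532 − 0.766124 = -0.100592
e^{−rT} = 0.938205
N(d₁) = 0.747145,  N(d₂) = 0.459937
Call price V = S·N(d₁) − K·e^{−rT}·N(d₂) = 103.247929 − 51.190664 = 52.057265
Δ = N(d₁) = 0.747145

price = 52.057265
Δ = 0.747145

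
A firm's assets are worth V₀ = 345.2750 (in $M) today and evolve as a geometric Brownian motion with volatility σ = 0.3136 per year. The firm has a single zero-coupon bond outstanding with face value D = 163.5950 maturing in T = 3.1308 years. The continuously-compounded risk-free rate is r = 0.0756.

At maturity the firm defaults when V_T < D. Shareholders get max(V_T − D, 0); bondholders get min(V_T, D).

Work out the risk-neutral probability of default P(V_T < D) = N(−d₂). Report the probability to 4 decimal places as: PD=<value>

With assets at 345.2750 and a single debt payment of 163.5950 at 3.1308 years:
d₁ = [ln(V₀/D) + (r + σ²/2)T] / (σ√T)
   = [ln(345.2750/163.5950) + (0.0756 + 0.5·0.3136²)·3.1308] / (0.3136·√3.1308)
   = [0.746947 + 0.390638] / 0.554886 = 2.050124
d₂ = d₁ − σ√T = 2.050124 − 0.554886 = 1.495238
risk-neutral PD = N(−d₂) = N(-1.495238) = 0.067426

PD=0.0674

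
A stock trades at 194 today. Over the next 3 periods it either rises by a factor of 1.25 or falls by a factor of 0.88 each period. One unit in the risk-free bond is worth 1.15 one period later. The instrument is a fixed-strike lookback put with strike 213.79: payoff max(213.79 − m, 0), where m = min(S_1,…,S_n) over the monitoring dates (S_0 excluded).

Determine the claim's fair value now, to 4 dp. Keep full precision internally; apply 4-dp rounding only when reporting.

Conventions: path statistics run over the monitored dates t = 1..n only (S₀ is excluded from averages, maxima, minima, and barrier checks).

price = 9.8199

No-arbitrage gives p* = (R−d)/(u−d) = 0.7297: enumerate every path, weight its payoff by its p*-probability, and discount by R^3.
Enumerate all 2^3 = 8 price paths (U = up ×1.25, D = down ×0.88); each path with k up-moves has probability p*^k·(1−p*)^(3−k).
DDD: m=132.2056, payoff=81.5844, prob=0.019742
UDD: m=187.7920, payoff=25.9980, prob=0.053304
DUD: m=170.7200, payoff=43.0700, prob=0.053304
UUD: m=242.5000, payoff=0.0000, prob=0.143920
DDU: m=150.2336, payoff=63.5564, prob=0.053304
UDU: m=213.4000, payoff=0.3900, prob=0.143920
DUU: m=170.7200, payoff=43.0700, prob=0.143920
UUU: m=242.5000, payoff=0.0000, prob=0.388585
Price = Σ prob·payoff / R^3 = 14.934825 / 1.520875 = 9.8199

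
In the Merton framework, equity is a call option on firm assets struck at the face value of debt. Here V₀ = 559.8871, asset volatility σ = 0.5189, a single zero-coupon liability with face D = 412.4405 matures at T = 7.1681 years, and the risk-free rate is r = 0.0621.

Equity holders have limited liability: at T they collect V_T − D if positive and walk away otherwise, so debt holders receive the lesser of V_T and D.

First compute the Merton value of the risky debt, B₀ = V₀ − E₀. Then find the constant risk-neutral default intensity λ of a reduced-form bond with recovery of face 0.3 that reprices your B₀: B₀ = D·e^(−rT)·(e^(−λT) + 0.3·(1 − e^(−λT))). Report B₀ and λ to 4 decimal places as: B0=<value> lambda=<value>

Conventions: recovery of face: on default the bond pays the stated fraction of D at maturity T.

Apply the equity-as-call identities (strike 412.4405, horizon 7.1681 years):
d₁ = [ln(V₀/D) + (r + σ²/2)T] / (σ√T)
   = [ln(559.8871/412.4405) + (0.0621 + 0.5·0.5189²)·7.1681] / (0.5189·√7.1681)
   = [0.305643 + 1.410170] / 1.389267 = 1.235050
d₂ = d₁ − σ√T = 1.235050 − 1.389267 = -0.154217
N(d₁) = 0.891594,  N(d₂) = 0.438719,  e^(−rT) = 0.640735
E₀ = V₀·N(d₁) − D·e^(−rT)·N(d₂)
   = 559.8871·0.891594 − 412.4405·0.640735·0.438719 = 383.253776
B₀ = V₀ − E₀ = 559.8871 − 383.253776 = 176.633324
e^(−λT) = (B₀·e^(rT)/D − 0.3)/(1 − 0.3) = (176.6333·1.560707/412.4405 − 0.3)/0.7 = 0.52627748
λ = −ln(0.52627748)/7.1681 = 0.089553

B0=176.6333 lambda=0.0896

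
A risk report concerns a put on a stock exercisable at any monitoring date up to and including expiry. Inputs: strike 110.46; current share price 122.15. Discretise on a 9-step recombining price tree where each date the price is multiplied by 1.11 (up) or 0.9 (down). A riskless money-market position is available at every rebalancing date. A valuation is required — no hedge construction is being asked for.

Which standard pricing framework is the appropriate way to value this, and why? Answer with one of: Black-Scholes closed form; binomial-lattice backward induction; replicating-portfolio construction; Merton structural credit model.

Key observation: early exercise of the strike-110.46 put must be checked at each of the 9 dates (spot 122.15), which forces a node-by-node comparison of intrinsic and continuation value backward from expiry.

framework: binomial-lattice backward induction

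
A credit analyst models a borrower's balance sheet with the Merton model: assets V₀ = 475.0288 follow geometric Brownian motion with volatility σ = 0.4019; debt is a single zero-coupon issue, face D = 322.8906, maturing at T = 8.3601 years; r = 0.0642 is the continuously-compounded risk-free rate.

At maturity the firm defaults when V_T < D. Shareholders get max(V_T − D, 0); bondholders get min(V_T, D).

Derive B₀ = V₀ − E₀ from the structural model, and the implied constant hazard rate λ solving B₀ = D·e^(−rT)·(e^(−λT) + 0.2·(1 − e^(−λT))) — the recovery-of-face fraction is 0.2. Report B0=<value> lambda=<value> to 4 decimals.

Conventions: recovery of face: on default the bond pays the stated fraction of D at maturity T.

B0=150.4801 lambda=0.0350

Work the structural quantities from V₀ = 475.0288 against face 322.8906:
d₁ = [ln(V₀/D) + (r + σ²/2)T] / (σ√T)
   = [ln(475.0288/322.8906) + (0.0642 + 0.5·0.4019²)·8.3601] / (0.4019·√8.3601)
   = [0.386062 + 1.211895] / 1.162047 = 1.375122
d₂ = d₁ − σ√T = 1.375122 − 1.162047 = 0.213075
N(d₁) = 0.915453,  N(d₂) = 0.584366,  e^(−rT) = 0.584664
E₀ = V₀·N(d₁) − D·e^(−rT)·N(d₂)
   = 475.0288·0.915453 − 322.8906·0.584664·0.584366 = 324.548654
B₀ = V₀ − E₀ = 475.0288 − 324.548654 = 150.480146
e^(−λT) = (B₀·e^(rT)/D − 0.2)/(1 − 0.2) = (150.4801·1.710385/322.8906 − 0.2)/0.8 = 0.74638580
λ = −ln(0.74638580)/8.3601 = 0.034989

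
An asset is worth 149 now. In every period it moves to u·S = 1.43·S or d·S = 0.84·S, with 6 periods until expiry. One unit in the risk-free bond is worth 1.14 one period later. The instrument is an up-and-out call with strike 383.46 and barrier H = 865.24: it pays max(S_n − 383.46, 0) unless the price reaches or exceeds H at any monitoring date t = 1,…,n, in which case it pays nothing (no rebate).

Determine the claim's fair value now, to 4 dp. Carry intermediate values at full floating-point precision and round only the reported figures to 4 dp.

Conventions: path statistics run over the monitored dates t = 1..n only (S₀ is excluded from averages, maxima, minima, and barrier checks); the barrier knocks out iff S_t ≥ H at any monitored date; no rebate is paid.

No-arbitrage gives p* = (R−d)/(u−d) = 0.5085: enumerate every path, weight its payoff by its p*-probability, and discount by R^6.
Enumerate all 2^6 = 64 price paths (U = up ×1.43, D = down ×0.84); each path with k up-moves has probability p*^k·(1−p*)^(6−k).
DDDDDD: M=125.1600, payoff=0.0000, prob=0.014102
UDDDDD: M=213.0700, payoff=0.0000, prob=0.014588
DUDDDD: M=178.9788, payoff=0.0000, prob=0.014588
UUDDDD: M=304.6901, payoff=0.0000, prob=0.015091
DDUDDD: M=150.3422, payoff=0.0000, prob=0.014588
UDUDDD: M=255.9397, payoff=0.0000, prob=0.015091
DUUDDD: M=255.9397, payoff=0.0000, prob=0.015091
UUUDDD: M=435.7068, payoff=0.0000, prob=0.015612
DDDUDD: M=126.2874, payoff=0.0000, prob=0.014588
UDDUDD: M=214.9893, payoff=0.0000, prob=0.015091
DUDUDD: M=214.9893, payoff=0.0000, prob=0.015091
UUDUDD: M=365.9937, payoff=0.0000, prob=0.015612
DDUUDD: M=214.9893, payoff=0.0000, prob=0.015091
UDUUDD: M=365.9937, payoff=0.0000, prob=0.015612
DUUUDD: M=365.9937, payoff=0.0000, prob=0.015612
UUUUDD: M=623.0608, payoff=56.1717, prob=0.016150
DDDDUD: M=125.1600, payoff=0.0000, prob=0.014588
UDDDUD: M=213.0700, payoff=0.0000, prob=0.015091
DUDDUD: M=180.5910, payoff=0.0000, prob=0.015091
UUDDUD: M=307.4347, payoff=0.0000, prob=0.015612
DDUDUD: M=180.5910, payoff=0.0000, prob=0.015091
UDUDUD: M=307.4347, payoff=0.0000, prob=0.015612
DUUDUD: M=307.4347, payoff=0.0000, prob=0.015612
UUUDUD: M=523.3711, payoff=56.1717, prob=0.016150
DDDUUD: M=180.5910, payoff=0.0000, prob=0.015091
UDDUUD: M=307.4347, payoff=0.0000, prob=0.015612
DUDUUD: M=307.4347, payoff=0.0000, prob=0.015612
UUDUUD: M=523.3711, payoff=56.1717, prob=0.016150
DDUUUD: M=307.4347, payoff=0.0000, prob=0.015612
UDUUUD: M=523.3711, payoff=56.1717, prob=0.016150
DUUUUD: M=523.3711, payoff=56.1717, prob=0.016150
UUUUUD: M=890.9769, payoff=0.0000, prob=0.016707
DDDDDU: M=125.1600, payoff=0.0000, prob=0.014588
UDDDDU: M=213.0700, payoff=0.0000, prob=0.015091
DUDDDU: M=178.9788, payoff=0.0000, prob=0.015091
UUDDDU: M=304.6901, payoff=0.0000, prob=0.015612
DDUDDU: M=151.6965, payoff=0.0000, prob=0.015091
UDUDDU: M=258.2452, payoff=0.0000, prob=0.015612
DUUDDU: M=258.2452, payoff=0.0000, prob=0.015612
UUUDDU: M=439.6317, payoff=56.1717, prob=0.016150
DDDUDU: M=151.6965, payoff=0.0000, prob=0.015091
UDDUDU: M=258.2452, payoff=0.0000, prob=0.015612
DUDUDU: M=258.2452, payoff=0.0000, prob=0.015612
UUDUDU: M=439.6317, payoff=56.1717, prob=0.016150
DDUUDU: M=258.2452, payoff=0.0000, prob=0.015612
UDUUDU: M=439.6317, payoff=56.1717, prob=0.016150
DUUUDU: M=439.6317, payoff=56.1717, prob=0.016150
UUUUDU: M=748.4206, payoff=364.9606, prob=0.016707
DDDDUU: M=151.6965, payoff=0.0000, prob=0.015091
UDDDUU: M=258.2452, payoff=0.0000, prob=0.015612
DUDDUU: M=258.2452, payoff=0.0000, prob=0.015612
UUDDUU: M=439.6317, payoff=56.1717, prob=0.016150
DDUDUU: M=258.2452, payoff=0.0000, prob=0.015612
UDUDUU: M=439.6317, payoff=56.1717, prob=0.016150
DUUDUU: M=439.6317, payoff=56.1717, prob=0.016150
UUUDUU: M=748.4206, payoff=364.9606, prob=0.016707
DDDUUU: M=258.2452, payoff=0.0000, prob=0.015612
UDDUUU: M=439.6317, payoff=56.1717, prob=0.016150
DUDUUU: M=439.6317, payoff=56.1717, prob=0.016150
UUDUUU: M=748.4206, payoff=364.9606, prob=0.016707
DDUUUU: M=439.6317, payoff=56.1717, prob=0.016150
UDUUUU: M=748.4206, payoff=364.9606, prob=0.016707
DUUUUU: M=748.4206, payoff=364.9606, prob=0.016707
UUUUUU: M=1274.0970, payoff=0.0000, prob=0.017283
Price = Σ prob·payoff / R^6 = 44.094025 / 2.194973 = 20.0886

price = 20.0886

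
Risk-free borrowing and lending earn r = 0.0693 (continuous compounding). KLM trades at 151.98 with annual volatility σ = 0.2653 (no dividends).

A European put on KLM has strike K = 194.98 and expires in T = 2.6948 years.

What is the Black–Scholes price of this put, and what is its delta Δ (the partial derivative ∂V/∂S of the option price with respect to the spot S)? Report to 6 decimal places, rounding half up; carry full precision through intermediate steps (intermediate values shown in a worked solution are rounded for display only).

price = 32.207202
Δ = -0.470314

σ√T = 0.2653·√2.6948 = 0.435512
d₁ = (ln(S/K) + (r+σ²/2)T) / (σ√T) = (ln(151.98/194.98) + (0.0693+0.2653²/2)·2.6948) / 0.435512 = (-0.249148 + 0.281585) / 0.435512 = 0.074480
d₂ = d₁ − σ√T = 0.074480 − 0.435512 = -0.361032
e^{−rT} = 0.829651
N(−d₁) = 0.470314,  N(−d₂) = 0.640962
Put price V = K·e^{−rT}·N(−d₂) − S·N(−d₁) = 103.685539 − 71.478336 = 32.207202
Δ = −N(−d₁) = -0.470314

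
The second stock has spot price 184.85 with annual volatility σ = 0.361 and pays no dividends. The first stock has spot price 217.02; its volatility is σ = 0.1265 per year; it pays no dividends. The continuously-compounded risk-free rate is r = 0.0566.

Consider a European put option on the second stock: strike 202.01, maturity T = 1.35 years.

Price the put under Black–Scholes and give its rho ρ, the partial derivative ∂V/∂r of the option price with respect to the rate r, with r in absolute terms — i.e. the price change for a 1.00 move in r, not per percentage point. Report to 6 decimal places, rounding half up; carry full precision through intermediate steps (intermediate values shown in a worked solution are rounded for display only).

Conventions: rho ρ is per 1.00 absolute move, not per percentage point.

price = 32.060332
ρ = -150.207249

σ√T = 0.361·√1.35 = 0.419444
d₁ = (ln(S/K) + (r+σ²/2)T) / (σ√T) = (ln(184.85/202.01) + (0.0566+0.361²/2)·1.35) / 0.419444 = (-0.088773 + 0.164377) / 0.419444 = 0.180248
d₂ = d₁ − σ√T = 0.180248 − 0.419444 = -0.239196
e^{−rT} = 0.926436
N(−d₁) = 0.428479,  N(−d₂) = 0.594523
Put price V = K·e^{−rT}·N(−d₂) − S·N(−d₁) = 111.264629 − 79.204297 = 32.060332
ρ = −K·T·e^{−rT}·N(−d₂) = -150.207249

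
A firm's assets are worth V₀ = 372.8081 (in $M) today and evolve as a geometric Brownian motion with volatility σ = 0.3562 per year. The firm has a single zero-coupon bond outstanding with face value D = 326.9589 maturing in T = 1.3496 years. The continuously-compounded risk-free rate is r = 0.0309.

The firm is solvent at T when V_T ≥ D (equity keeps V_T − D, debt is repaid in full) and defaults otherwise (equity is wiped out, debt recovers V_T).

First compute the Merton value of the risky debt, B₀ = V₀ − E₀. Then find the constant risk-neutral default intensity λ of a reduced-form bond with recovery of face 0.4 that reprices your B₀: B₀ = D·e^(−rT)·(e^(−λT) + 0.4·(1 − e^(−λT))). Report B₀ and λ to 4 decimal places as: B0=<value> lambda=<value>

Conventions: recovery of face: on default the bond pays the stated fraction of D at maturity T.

Apply the equity-as-call identities (strike 326.9589, horizon 1.3496 years):
d₁ = [ln(V₀/D) + (r + σ²/2)T] / (σ√T)
   = [ln(372.8081/326.9589) + (0.0309 + 0.5·0.3562²)·1.3496] / (0.3562·√1.3496)
   = [0.131229 + 0.127320] / 0.413806 = 0.624809
d₂ = d₁ − σ√T = 0.624809 − 0.413806 = 0.211003
N(d₁) = 0.733952,  N(d₂) = 0.583558,  e^(−rT) = 0.959155
E₀ = V₀·N(d₁) − D·e^(−rT)·N(d₂)
   = 372.8081·0.733952 − 326.9589·0.959155·0.583558 = 90.617011
B₀ = V₀ − E₀ = 372.8081 − 90.617011 = 282.191089
e^(−λT) = (B₀·e^(rT)/D − 0.4)/(1 − 0.4) = (282.1911·1.042584/326.9589 − 0.4)/0.6 = 0.83305313
λ = −ln(0.83305313)/1.3496 = 0.135342

B0=282.1911 lambda=0.1353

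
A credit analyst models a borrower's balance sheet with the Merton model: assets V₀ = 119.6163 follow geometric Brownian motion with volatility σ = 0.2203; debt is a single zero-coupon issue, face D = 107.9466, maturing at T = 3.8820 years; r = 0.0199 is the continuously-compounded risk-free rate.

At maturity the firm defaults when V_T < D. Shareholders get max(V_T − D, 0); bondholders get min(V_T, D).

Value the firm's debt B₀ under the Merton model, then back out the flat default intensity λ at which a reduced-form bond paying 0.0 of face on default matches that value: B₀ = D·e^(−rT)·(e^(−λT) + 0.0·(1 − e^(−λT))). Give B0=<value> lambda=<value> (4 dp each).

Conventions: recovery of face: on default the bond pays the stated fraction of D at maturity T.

B0=89.3423 lambda=0.0288

Equity is a call on the firm's assets struck at D = 107.9466:
d₁ = [ln(V₀/D) + (r + σ²/2)T] / (σ√T)
   = [ln(119.6163/107.9466) + (0.0199 + 0.5·0.2203²)·3.8820] / (0.2203·√3.8820)
   = [0.102652 + 0.171453] / 0.434053 = 0.631502
d₂ = d₁ − σ√T = 0.631502 − 0.434053 = 0.197450
N(d₁) = 0.736144,  N(d₂) = 0.578262,  e^(−rT) = 0.925657
E₀ = V₀·N(d₁) − D·e^(−rT)·N(d₂)
   = 119.6163·0.736144 − 107.9466·0.925657·0.578262 = 30.273986
B₀ = V₀ − E₀ = 119.6163 − 30.273986 = 89.342314
e^(−λT) = (B₀·e^(rT)/D − 0)/(1 − 0) = (89.3423·1.080314/107.9466 − 0)/1 = 0.89412490
λ = −ln(0.89412490)/3.8820 = 0.028828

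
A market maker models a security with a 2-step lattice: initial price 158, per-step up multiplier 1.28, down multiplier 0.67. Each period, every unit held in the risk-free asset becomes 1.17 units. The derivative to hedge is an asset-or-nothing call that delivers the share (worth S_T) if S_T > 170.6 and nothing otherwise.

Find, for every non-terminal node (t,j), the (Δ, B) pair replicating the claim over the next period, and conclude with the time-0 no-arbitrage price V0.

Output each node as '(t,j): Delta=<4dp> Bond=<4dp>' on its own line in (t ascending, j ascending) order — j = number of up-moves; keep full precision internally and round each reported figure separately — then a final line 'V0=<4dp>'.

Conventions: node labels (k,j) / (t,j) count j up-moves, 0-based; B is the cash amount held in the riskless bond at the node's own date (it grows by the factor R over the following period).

(0,0): Delta=1.8817 Bond=-170.2513
(1,0): Delta=0.0000 Bond=0.0000
(1,1): Delta=2.0984 Bond=-243.0167
V0=127.0532

The replicating-portfolio and risk-neutral prices coincide; use p* = (1.17−0.67)/(1.28−0.67) = 0.8197 for the latter.
Expiry values: V(2,0)=0.0000, V(2,1)=0.0000, V(2,2)=258.8672
(1,0): S=105.8600. Δ = (V_up−V_dn)/(S_up−S_dn) = (0.0000−0.0000)/(135.5008−70.9262) = 0.0000. V = [p*·0.0000 + (1−p*)·0.0000]/1.17 = 0.0000. B = V − Δ·S = 0.0000.
(1,1): S=202.2400. Δ = (V_up−V_dn)/(S_up−S_dn) = (258.8672−0.0000)/(258.8672−135.5008) = 2.0984. V = [p*·258.8672 + (1−p*)·0.0000]/1.17 = 181.3558. B = V − Δ·S = -243.0167.
(0,0): S=158.0000. Δ = (V_up−V_dn)/(S_up−S_dn) = (181.3558−0.0000)/(202.2400−105.8600) = 1.8817. V = [p*·181.3558 + (1−p*)·0.0000]/1.17 = 127.0532. B = V − Δ·S = -170.2513.
Sanity check at the root: Δ(0,0)·S0 + B(0,0) reproduces V0 = 127.0532.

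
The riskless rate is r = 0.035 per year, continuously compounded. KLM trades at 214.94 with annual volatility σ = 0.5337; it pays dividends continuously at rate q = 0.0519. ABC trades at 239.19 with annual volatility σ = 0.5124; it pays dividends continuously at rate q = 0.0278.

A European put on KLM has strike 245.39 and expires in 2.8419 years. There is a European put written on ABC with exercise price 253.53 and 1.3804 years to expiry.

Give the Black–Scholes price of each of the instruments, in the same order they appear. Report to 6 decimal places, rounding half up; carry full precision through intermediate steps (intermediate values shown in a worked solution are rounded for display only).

[KLM put K=245.39]
σ√T = 0.5337·√2.8419 = 0.899708
d₁ = (ln(S/K) + (r−q+σ²/2)T) / (σ√T) = (ln(214.94/245.39) + (0.035−0.0519+0.5337²/2)·2.8419) / 0.899708 = (-0.132490 + 0.356709) / 0.899708 = 0.249213
d₂ = d₁ − σ√T = 0.249213 − 0.899708 = -0.650495
e^{−rT} = 0.905320
e^{−qT} = 0.862867
N(−d₁) = 0.401598,  N(−d₂) = 0.742314
price = K·e^{−rT}·N(−d₂) − S·e^{−qT}·N(−d₁) = 164.909827 − 74.482207 = 90.427620
[ABC put K=253.53]
σ√T = 0.5124·√1.3804 = 0.602021
d₁ = (ln(S/K) + (r−q+σ²/2)T) / (σ√T) = (ln(239.19/253.53) + (0.035−0.0278+0.5124²/2)·1.3804) / 0.602021 = (-0.058224 + 0.191153) / 0.602021 = 0.220806
d₂ = d₁ − σ√T = 0.220806 − 0.602021 = -0.381215
e^{−rT} = 0.952835
e^{−qT} = 0.962352
N(−d₁) = 0.412622,  N(−d₂) = 0.648478
price = K·e^{−rT}·N(−d₂) − S·e^{−qT}·N(−d₁) = 156.654293 − 94.979358 = 61.674935

price(KLM put K=245.39) = 90.427620
price(ABC put K=253.53) = 61.674935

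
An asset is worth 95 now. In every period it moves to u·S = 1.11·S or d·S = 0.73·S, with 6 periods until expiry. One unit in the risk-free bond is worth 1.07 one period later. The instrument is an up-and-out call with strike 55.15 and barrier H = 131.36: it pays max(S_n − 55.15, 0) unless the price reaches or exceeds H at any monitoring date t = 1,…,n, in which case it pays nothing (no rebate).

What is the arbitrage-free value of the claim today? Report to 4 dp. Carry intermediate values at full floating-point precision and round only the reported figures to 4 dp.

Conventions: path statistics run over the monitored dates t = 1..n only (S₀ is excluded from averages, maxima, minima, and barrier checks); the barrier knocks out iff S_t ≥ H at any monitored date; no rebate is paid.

price = 11.3656

No-arbitrage gives p* = (R−d)/(u−d) = 0.8947: enumerate every path, weight its payoff by its p*-probability, and discount by R^6.
Enumerate all 2^6 = 64 price paths (U = up ×1.11, D = down ×0.73); each path with k up-moves has probability p*^k·(1−p*)^(6−k).
DDDDDD: M=69.3500, payoff=0.0000, prob=0.000001
UDDDDD: M=105.4500, payoff=0.0000, prob=0.000012
DUDDDD: M=76.9785, payoff=0.0000, prob=0.000012
UUDDDD: M=117.0495, payoff=0.0000, prob=0.000098
DDUDDD: M=69.3500, payoff=0.0000, prob=0.000012
UDUDDD: M=105.4500, payoff=0.0000, prob=0.000098
DUUDDD: M=85.4461, payoff=0.0000, prob=0.000098
UUUDDD: M=129.9249, payoff=0.0000, prob=0.000835
DDDUDD: M=69.3500, payoff=0.0000, prob=0.000012
UDDUDD: M=105.4500, payoff=0.0000, prob=0.000098
DUDUDD: M=76.9785, payoff=0.0000, prob=0.000098
UUDUDD: M=117.0495, payoff=0.0000, prob=0.000835
DDUUDD: M=69.3500, payoff=0.0000, prob=0.000098
UDUUDD: M=105.4500, payoff=0.0000, prob=0.000835
DUUUDD: M=94.8452, payoff=0.0000, prob=0.000835
UUUUDD: M=144.2167, payoff=0.0000, prob=0.007101
DDDDUD: M=69.3500, payoff=0.0000, prob=0.000012
UDDDUD: M=105.4500, payoff=0.0000, prob=0.000098
DUDDUD: M=76.9785, payoff=0.0000, prob=0.000098
UUDDUD: M=117.0495, payoff=0.0000, prob=0.000835
DDUDUD: M=69.3500, payoff=0.0000, prob=0.000098
UDUDUD: M=105.4500, payoff=0.0000, prob=0.000835
DUUDUD: M=85.4461, payoff=0.0000, prob=0.000835
UUUDUD: M=129.9249, payoff=21.7031, prob=0.007101
DDDUUD: M=69.3500, payoff=0.0000, prob=0.000098
UDDUUD: M=105.4500, payoff=0.0000, prob=0.000835
DUDUUD: M=76.9785, payoff=0.0000, prob=0.000835
UUDUUD: M=117.0495, payoff=21.7031, prob=0.007101
DDUUUD: M=69.3500, payoff=0.0000, prob=0.000835
UDUUUD: M=105.4500, payoff=21.7031, prob=0.007101
DUUUUD: M=105.2782, payoff=21.7031, prob=0.007101
UUUUUD: M=160.0805, payoff=0.0000, prob=0.060361
DDDDDU: M=69.3500, payoff=0.0000, prob=0.000012
UDDDDU: M=105.4500, payoff=0.0000, prob=0.000098
DUDDDU: M=76.9785, payoff=0.0000, prob=0.000098
UUDDDU: M=117.0495, payoff=0.0000, prob=0.000835
DDUDDU: M=69.3500, payoff=0.0000, prob=0.000098
UDUDDU: M=105.4500, payoff=0.0000, prob=0.000835
DUUDDU: M=85.4461, payoff=0.0000, prob=0.000835
UUUDDU: M=129.9249, payoff=21.7031, prob=0.007101
DDDUDU: M=69.3500, payoff=0.0000, prob=0.000098
UDDUDU: M=105.4500, payoff=0.0000, prob=0.000835
DUDUDU: M=76.9785, payoff=0.0000, prob=0.000835
UUDUDU: M=117.0495, payoff=21.7031, prob=0.007101
DDUUDU: M=69.3500, payoff=0.0000, prob=0.000835
UDUUDU: M=105.4500, payoff=21.7031, prob=0.007101
DUUUDU: M=94.8452, payoff=21.7031, prob=0.007101
UUUUDU: M=144.2167, payoff=0.0000, prob=0.060361
DDDDUU: M=69.3500, payoff=0.0000, prob=0.000098
UDDDUU: M=105.4500, payoff=0.0000, prob=0.000835
DUDDUU: M=76.9785, payoff=0.0000, prob=0.000835
UUDDUU: M=117.0495, payoff=21.7031, prob=0.007101
DDUDUU: M=69.3500, payoff=0.0000, prob=0.000835
UDUDUU: M=105.4500, payoff=21.7031, prob=0.007101
DUUDUU: M=85.4461, payoff=21.7031, prob=0.007101
UUUDUU: M=129.9249, payoff=61.7088, prob=0.060361
DDDUUU: M=69.3500, payoff=0.0000, prob=0.000835
UDDUUU: M=105.4500, payoff=21.7031, prob=0.007101
DUDUUU: M=76.9785, payoff=21.7031, prob=0.007101
UUDUUU: M=117.0495, payoff=61.7088, prob=0.060361
DDUUUU: M=76.8531, payoff=21.7031, prob=0.007101
UDUUUU: M=116.8588, payoff=61.7088, prob=0.060361
DUUUUU: M=116.8588, payoff=61.7088, prob=0.060361
UUUUUU: M=177.6894, payoff=0.0000, prob=0.513064
Price = Σ prob·payoff / R^6 = 17.056759 / 1.500730 = 11.3656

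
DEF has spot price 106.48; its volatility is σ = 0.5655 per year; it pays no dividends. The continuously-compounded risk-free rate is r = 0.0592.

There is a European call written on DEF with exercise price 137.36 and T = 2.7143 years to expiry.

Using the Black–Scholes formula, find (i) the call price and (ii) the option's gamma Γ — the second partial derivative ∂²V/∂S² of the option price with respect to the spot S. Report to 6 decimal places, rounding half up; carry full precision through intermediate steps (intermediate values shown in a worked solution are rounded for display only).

price = 35.016048
Γ = 0.003762

σ√T = 0.5655·√2.7143 = 0.931669
d₁ = (ln(S/K) + (r+σ²/2)T) / (σ√T) = (ln(106.48/137.36) + (0.0592+0.5655²/2)·2.7143) / 0.931669 = (-0.254648 + 0.594690) / 0.931669 = 0.364981
d₂ = d₁ − σ√T = 0.364981 − 0.931669 = -0.566687
e^{−rT} = 0.851559
N(d₁) = 0.642437,  N(d₂) = 0.285463
Call price V = S·N(d₁) − K·e^{−rT}·N(d₂) = 68.406733 − 33.390685 = 35.016048
φ(d₁) = (1/√(2π))·e^{−d₁²/2} = 0.373236
Γ = φ(d₁) / (S·σ·√T) = 0.003762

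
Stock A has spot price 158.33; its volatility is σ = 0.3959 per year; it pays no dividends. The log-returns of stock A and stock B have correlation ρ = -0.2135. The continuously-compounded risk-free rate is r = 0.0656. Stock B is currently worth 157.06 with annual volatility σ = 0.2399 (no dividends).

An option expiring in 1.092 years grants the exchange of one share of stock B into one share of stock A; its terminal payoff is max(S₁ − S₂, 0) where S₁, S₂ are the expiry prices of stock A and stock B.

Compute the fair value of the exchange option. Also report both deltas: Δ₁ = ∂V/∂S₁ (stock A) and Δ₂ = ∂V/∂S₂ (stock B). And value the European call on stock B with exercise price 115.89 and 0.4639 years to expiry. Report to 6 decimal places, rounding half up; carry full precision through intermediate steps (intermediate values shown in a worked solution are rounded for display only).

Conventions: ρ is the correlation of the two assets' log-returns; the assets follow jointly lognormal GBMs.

σ_eff = √(σ₁² + σ₂² − 2ρσ₁σ₂) = √(0.3959² + 0.2399² − 2·-0.2135·0.3959·0.2399) = 0.504821
d₁ = (ln(S₁/S₂) + (q₂ − q₁ + σ_eff²/2)T) / (σ_eff√T) = (ln(158.33/157.06) + (0.0 − 0.0 + 0.127422)·1.092) / 0.527531 = 0.279032
d₂ = d₁ − σ_eff√T = 0.279032 − 0.527531 = -0.248499
N(d₁) = 0.609890,  N(d₂) = 0.401874
V = S₁·e^{−q₁T}·N(d₁) − S₂·e^{−q₂T}·N(d₂) = 96.563875 − 63.118346 = 33.445529
Δ₁ = e^{−q₁T}·N(d₁) = 0.609890;  Δ₂ = −e^{−q₂T}·N(d₂) = -0.401874
[vanilla: stock B call K=115.89]
σ√T = 0.2399·√0.4639 = 0.163396
d₁ = (ln(S/K) + (r+σ²/2)T) / (σ√T) = (ln(157.06/115.89) + (0.0656+0.2399²/2)·0.4639) / 0.163396 = (0.303986 + 0.043781) / 0.163396 = 2.128367
d₂ = d₁ − σ√T = 2.128367 − 0.163396 = 1.964971
e^{−rT} = 0.970027
N(d₁) = 0.983347,  N(d₂) = 0.975291
price = S·N(d₁) − K·e^{−rT}·N(d₂) = 154.444427 − 109.638700 = 44.805727

exchange price = 33.445529
Δ1 = 0.609890
Δ2 = -0.401874
price(stock B call K=115.89) = 44.805727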